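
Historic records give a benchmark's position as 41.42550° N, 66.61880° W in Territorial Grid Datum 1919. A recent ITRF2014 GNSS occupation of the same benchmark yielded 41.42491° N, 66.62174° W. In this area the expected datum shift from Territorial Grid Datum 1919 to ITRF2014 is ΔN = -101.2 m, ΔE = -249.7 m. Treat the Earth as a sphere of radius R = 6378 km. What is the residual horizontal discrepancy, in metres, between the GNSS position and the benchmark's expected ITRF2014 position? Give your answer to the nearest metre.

Observed coordinate differences: Δφ = -0.00059°, Δλ = -0.00294°.
Converting to metres (1° lat = 111317 m, cos φ = 0.749817): observed ΔN = -65.7 m, observed ΔE = -245.4 m.
Subtracting the expected shift leaves a residual of -65.7 − (-101.2) = 35.5 m north and -245.4 − (-249.7) = 4.3 m east.
Residual distance = √(35.5² + 4.3²) = 35.8 m.

36 m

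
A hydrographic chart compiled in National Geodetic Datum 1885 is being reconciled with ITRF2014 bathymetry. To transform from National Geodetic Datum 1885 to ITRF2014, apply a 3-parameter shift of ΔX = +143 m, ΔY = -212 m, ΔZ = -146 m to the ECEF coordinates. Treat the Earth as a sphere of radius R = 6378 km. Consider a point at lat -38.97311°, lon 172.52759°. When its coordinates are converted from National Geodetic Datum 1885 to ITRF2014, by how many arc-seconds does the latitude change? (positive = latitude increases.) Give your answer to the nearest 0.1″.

Δφ = -7.1″

sin φ = -0.628956, cos φ = 0.777441, sin λ = 0.130049, cos λ = -0.991508.
North component: ΔN = −sin φ cos λ·ΔX − sin φ sin λ·ΔY + cos φ·ΔZ = −(-0.628956)(-0.991508)(143) − (-0.628956)(0.130049)(-212) + (0.777441)(-146) = -220.02 m.
1° of latitude spans πR/180 = 111317 m, so Δφ = -220.02 / 111317 × 3600 = -7.116″.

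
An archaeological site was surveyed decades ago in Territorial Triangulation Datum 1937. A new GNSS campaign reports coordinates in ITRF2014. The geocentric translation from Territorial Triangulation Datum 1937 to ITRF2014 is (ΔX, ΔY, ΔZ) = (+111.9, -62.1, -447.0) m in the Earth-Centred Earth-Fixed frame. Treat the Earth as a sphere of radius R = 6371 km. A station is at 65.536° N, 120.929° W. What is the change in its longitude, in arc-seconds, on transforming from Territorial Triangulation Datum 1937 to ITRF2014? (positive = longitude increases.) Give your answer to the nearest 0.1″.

Δλ = 10.0″

sin φ = 0.910222, cos φ = 0.414121, sin λ = -0.857805, cos λ = -0.513975.
East component: ΔE = −sin λ·ΔX + cos λ·ΔY = −(-0.857805)(111.9) + (-0.513975)(-62.1) = 127.91 m.
1° of latitude spans πR/180 = 111195 m; at latitude φ, 1° of longitude spans that × cos φ = 46048.2 m, so Δλ = 127.91 / 46048.2 × 3600 = 10.000″.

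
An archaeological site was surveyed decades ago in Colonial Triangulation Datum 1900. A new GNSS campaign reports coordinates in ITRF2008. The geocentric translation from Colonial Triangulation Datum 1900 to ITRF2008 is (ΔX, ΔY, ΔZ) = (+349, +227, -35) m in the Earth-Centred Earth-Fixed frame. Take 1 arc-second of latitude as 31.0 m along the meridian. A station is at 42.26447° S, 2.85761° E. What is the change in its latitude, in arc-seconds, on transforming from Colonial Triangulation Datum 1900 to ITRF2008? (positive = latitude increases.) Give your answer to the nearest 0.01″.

sin φ = -0.672554, cos φ = 0.740048, sin λ = 0.049854, cos λ = 0.998757.
North component: ΔN = −sin φ cos λ·ΔX − sin φ sin λ·ΔY + cos φ·ΔZ = −(-0.672554)(0.998757)(349) − (-0.672554)(0.049854)(227) + (0.740048)(-35) = 216.14 m.
1° of latitude spans 3600 × 31.00 = 111600 m, so Δφ = 216.14 / 111600 × 3600 = 6.972″.

Δφ = 6.97″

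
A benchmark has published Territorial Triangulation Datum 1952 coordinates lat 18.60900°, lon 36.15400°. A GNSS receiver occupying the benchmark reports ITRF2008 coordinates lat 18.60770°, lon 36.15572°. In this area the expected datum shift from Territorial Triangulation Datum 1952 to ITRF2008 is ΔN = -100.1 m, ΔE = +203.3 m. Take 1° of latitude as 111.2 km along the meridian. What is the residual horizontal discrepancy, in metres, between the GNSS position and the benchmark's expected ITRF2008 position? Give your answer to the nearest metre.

Observed coordinate differences: Δφ = -0.00130°, Δλ = +0.00172°.
Converting to metres (1° lat = 111200 m, cos φ = 0.947718): observed ΔN = -144.6 m, observed ΔE = 181.3 m.
Subtracting the expected shift leaves a residual of -144.6 − (-100.1) = -44.5 m north and 181.3 − (203.3) = -22.0 m east.
Residual distance = √((-44.5)² + (-22.0)²) = 49.6 m.

50 m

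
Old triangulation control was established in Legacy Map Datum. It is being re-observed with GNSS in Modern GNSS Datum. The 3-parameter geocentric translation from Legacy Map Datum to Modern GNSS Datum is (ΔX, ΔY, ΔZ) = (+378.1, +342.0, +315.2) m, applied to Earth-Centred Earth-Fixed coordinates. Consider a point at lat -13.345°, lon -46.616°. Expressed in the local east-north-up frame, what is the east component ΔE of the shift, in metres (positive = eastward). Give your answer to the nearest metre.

At φ = -13.345°, λ = -46.616°: sin φ = -0.230814, cos φ = 0.972998, sin λ = -0.726767, cos λ = 0.686885.
ΔE = −sin λ·ΔX + cos λ·ΔY = −(-0.726767)·(378.1) + (0.686885)·(342.0) = 509.70 m.

ΔE = 510 m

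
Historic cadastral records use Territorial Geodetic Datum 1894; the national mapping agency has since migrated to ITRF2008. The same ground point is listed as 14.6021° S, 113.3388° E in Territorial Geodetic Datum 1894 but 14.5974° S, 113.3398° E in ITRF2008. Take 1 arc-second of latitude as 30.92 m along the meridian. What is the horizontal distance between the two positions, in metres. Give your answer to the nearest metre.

Δφ = -14.5974° − -14.6021° = +0.0047°; Δλ = 113.3398° − 113.3388° = +0.0010°.
1° of latitude = 3600 × 30.92 = 111312 m.
ΔN = Δφ × 111312 = 523.2 m; ΔE = Δλ × 111312 × cos(-14.6021°) = +0.0010 × 111312 × 0.967700 = 107.7 m.
Distance = √(ΔE² + ΔN²) = √(107.7² + 523.2²) = 534.1 m.

534 m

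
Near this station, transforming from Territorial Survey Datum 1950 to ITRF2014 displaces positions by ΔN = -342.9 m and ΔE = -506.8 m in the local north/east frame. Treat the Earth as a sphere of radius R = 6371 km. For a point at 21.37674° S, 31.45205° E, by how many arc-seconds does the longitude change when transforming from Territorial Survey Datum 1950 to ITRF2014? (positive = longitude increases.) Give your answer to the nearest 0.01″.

Δλ = -17.62″

At latitude -21.37674°, cos φ = 0.931204.
One radian of longitude at latitude φ spans R cos φ, so Δλ = ΔE / (R cos φ) = -506.8 / (6371000 × 0.931204) = -8.5425e-05 rad = -17.620″.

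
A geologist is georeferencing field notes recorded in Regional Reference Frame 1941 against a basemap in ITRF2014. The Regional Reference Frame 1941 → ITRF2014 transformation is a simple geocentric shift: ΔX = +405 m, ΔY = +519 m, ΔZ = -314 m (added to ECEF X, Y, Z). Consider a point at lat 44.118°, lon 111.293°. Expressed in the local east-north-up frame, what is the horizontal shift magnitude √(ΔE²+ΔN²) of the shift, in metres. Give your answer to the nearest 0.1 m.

729.0 m

At φ = 44.118°, λ = 111.293°: sin φ = 0.696138, cos φ = 0.717908, sin λ = 0.931736, cos λ = -0.363137.
ΔE = −sin λ·ΔX + cos λ·ΔY = −(0.931736)·(405) + (-0.363137)·(519) = -565.82 m.
ΔN = −sin φ cos λ·ΔX − sin φ sin λ·ΔY + cos φ·ΔZ = −(0.696138)(-0.363137)(405) − (0.696138)(0.931736)(519) + (0.717908)(-314) = -459.67 m.
Horizontal magnitude = √(ΔE² + ΔN²) = √((-565.82)² + (-459.67)²) = 729.01 m.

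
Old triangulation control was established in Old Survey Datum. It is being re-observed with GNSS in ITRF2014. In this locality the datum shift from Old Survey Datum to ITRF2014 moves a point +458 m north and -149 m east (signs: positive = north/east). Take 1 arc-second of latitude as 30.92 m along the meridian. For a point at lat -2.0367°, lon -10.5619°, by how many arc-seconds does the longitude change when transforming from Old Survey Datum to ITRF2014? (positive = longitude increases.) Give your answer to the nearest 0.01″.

At latitude -2.0367°, cos φ = 0.999368.
1″ of longitude at this latitude = 30.92 × cos φ = 30.9005 m, so Δλ = -149.0 / 30.9005 = -4.822″.

Δλ = -4.82″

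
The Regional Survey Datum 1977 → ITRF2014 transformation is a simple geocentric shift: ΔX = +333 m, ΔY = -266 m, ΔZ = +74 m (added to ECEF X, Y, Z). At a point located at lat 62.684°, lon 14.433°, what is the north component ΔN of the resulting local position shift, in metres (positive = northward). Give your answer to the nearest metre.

ΔN = -194 m

At φ = 62.684°, λ = 14.433°: sin φ = 0.888489, cos φ = 0.458898, sin λ = 0.249248, cos λ = 0.968440.
ΔN = −sin φ cos λ·ΔX − sin φ sin λ·ΔY + cos φ·ΔZ = −(0.888489)(0.968440)(333) − (0.888489)(0.249248)(-266) + (0.458898)(74) = -193.66 m.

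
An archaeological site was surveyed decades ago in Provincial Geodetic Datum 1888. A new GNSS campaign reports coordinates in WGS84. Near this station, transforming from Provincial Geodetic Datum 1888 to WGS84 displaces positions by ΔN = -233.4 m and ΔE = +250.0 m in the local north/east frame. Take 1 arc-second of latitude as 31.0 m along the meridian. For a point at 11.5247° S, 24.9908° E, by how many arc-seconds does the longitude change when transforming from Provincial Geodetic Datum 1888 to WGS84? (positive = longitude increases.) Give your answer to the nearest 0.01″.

Δλ = 8.23″

At latitude -11.5247°, cos φ = 0.979839.
1″ of longitude at this latitude = 31.00 × cos φ = 30.3750 m, so Δλ = 250.0 / 30.3750 = 8.230″.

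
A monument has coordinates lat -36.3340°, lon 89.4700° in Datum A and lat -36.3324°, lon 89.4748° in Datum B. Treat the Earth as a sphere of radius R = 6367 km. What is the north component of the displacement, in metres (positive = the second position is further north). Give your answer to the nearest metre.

ΔN = 178 m

Δφ = -36.3324° − -36.3340° = +0.0016°; Δλ = 89.4748° − 89.4700° = +0.0048°.
1° along a meridian = πR/180 = 111125 m.
ΔN = Δφ × 111125 = 177.8 m; ΔE = Δλ × 111125 × cos(-36.3340°) = +0.0048 × 111125 × 0.805577 = 429.7 m.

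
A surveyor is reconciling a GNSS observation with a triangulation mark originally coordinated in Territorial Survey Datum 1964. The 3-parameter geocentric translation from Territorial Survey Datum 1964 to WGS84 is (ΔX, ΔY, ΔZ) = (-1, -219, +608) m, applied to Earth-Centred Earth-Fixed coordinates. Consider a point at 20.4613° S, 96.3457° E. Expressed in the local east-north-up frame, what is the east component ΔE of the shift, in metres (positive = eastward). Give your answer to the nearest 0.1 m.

ΔE = 25.2 m

The local east axis at (φ, λ) is (−sin λ, cos λ, 0), so ΔE = −sin(96.3457°)·(-1) + cos(96.3457°)·(-219) = 25.20 m.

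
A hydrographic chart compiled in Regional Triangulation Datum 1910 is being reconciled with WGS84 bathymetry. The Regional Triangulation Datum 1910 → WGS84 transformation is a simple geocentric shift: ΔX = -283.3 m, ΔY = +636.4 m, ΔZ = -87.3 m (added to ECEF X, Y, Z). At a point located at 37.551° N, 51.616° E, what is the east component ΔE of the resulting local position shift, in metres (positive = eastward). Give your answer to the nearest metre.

At φ = 37.551°, λ = 51.616°: sin φ = 0.609467, cos φ = 0.792811, sin λ = 0.783867, cos λ = 0.620929.
ΔE = −sin λ·ΔX + cos λ·ΔY = −(0.783867)·(-283.3) + (0.620929)·(636.4) = 617.23 m.

ΔE = 617 m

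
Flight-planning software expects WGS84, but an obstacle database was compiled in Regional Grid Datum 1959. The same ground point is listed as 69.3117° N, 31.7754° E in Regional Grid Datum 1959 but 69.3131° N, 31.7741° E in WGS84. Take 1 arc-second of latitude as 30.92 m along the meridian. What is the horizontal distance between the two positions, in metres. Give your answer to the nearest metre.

164 m

Δφ = 69.3131° − 69.3117° = +0.0014°; Δλ = 31.7741° − 31.7754° = -0.0013°.
1° of latitude = 3600 × 30.92 = 111312 m.
ΔN = Δφ × 111312 = 155.8 m; ΔE = Δλ × 111312 × cos(69.3117°) = -0.0013 × 111312 × 0.353284 = -51.1 m.
Distance = √(ΔE² + ΔN²) = √((-51.1)² + 155.8²) = 164.0 m.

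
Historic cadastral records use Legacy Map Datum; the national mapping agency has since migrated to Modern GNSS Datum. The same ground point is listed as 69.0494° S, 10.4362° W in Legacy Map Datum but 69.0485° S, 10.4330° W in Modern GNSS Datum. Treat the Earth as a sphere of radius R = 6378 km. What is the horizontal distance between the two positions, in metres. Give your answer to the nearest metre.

162 m

Δφ = -69.0485° − -69.0494° = +0.0009°; Δλ = -10.4330° − -10.4362° = +0.0032°.
1° along a meridian = πR/180 = 111317 m.
ΔN = Δφ × 111317 = 100.2 m; ΔE = Δλ × 111317 × cos(-69.0494°) = +0.0032 × 111317 × 0.357563 = 127.4 m.
Distance = √(ΔE² + ΔN²) = √(127.4² + 100.2²) = 162.0 m.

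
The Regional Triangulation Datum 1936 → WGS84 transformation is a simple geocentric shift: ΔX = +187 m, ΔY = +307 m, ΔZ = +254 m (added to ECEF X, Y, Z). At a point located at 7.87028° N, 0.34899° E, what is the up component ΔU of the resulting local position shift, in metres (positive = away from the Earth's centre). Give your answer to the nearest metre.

At φ = 7.87028°, λ = 0.34899°: sin φ = 0.136931, cos φ = 0.990581, sin λ = 0.006091, cos λ = 0.999981.
ΔU = cos φ cos λ·ΔX + cos φ sin λ·ΔY + sin φ·ΔZ = (0.990581)(0.999981)(187) + (0.990581)(0.006091)(307) + (0.136931)(254) = 221.87 m.

ΔU = 222 m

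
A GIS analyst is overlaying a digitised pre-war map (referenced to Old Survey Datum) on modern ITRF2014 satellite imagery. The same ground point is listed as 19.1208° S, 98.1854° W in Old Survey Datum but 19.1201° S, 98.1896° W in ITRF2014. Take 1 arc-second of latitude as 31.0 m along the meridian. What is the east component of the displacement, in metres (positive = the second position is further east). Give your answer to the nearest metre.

Δφ = -19.1201° − -19.1208° = +0.0007°; Δλ = -98.1896° − -98.1854° = -0.0042°.
1° of latitude = 3600 × 31.00 = 111600 m.
ΔN = Δφ × 111600 = 78.1 m; ΔE = Δλ × 111600 × cos(-19.1208°) = -0.0042 × 111600 × 0.944830 = -442.9 m.

ΔE = -443 m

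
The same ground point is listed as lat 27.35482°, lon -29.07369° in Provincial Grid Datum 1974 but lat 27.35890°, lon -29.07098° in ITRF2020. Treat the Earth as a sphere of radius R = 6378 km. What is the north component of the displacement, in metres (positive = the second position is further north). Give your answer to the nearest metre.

ΔN = 454 m

Δφ = 27.35890° − 27.35482° = +0.00408°; Δλ = -29.07098° − -29.07369° = +0.00271°.
1° along a meridian = πR/180 = 111317 m.
ΔN = Δφ × 111317 = 454.2 m; ΔE = Δλ × 111317 × cos(27.35482°) = +0.00271 × 111317 × 0.888178 = 267.9 m.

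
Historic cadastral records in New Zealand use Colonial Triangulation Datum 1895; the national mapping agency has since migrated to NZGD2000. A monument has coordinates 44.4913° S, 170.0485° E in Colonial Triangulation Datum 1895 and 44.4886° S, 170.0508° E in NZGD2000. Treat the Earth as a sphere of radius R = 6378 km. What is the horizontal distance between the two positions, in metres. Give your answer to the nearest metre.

352 m

Δφ = -44.4886° − -44.4913° = +0.0027°; Δλ = 170.0508° − 170.0485° = +0.0023°.
1° along a meridian = πR/180 = 111317 m.
ΔN = Δφ × 111317 = 300.6 m; ΔE = Δλ × 111317 × cos(-44.4913°) = +0.0023 × 111317 × 0.713357 = 182.6 m.
Distance = √(ΔE² + ΔN²) = √(182.6² + 300.6²) = 351.7 m.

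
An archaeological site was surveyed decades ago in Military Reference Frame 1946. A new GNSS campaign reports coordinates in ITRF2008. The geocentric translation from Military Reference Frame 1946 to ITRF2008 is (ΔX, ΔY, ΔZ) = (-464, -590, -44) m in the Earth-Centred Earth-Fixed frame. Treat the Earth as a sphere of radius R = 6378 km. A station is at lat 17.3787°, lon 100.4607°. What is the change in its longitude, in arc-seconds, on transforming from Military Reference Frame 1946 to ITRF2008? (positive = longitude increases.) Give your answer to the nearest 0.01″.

sin φ = 0.298686, cos φ = 0.954351, sin λ = 0.983380, cos λ = -0.181561.
East component: ΔE = −sin λ·ΔX + cos λ·ΔY = −(0.983380)(-464) + (-0.181561)(-590) = 563.41 m.
1° of latitude spans πR/180 = 111317 m; at latitude φ, 1° of longitude spans that × cos φ = 106235.6 m, so Δλ = 563.41 / 106235.6 × 3600 = 19.092″.

Δλ = 19.09″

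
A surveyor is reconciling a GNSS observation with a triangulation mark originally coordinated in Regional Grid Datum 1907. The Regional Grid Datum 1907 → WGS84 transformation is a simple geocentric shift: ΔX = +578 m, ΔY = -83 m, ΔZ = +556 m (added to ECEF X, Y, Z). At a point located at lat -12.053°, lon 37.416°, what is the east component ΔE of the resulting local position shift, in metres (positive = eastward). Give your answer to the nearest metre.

The local east axis at (φ, λ) is (−sin λ, cos λ, 0), so ΔE = −sin(37.416°)·578 + cos(37.416°)·(-83) = -417.11 m.

ΔE = -417 m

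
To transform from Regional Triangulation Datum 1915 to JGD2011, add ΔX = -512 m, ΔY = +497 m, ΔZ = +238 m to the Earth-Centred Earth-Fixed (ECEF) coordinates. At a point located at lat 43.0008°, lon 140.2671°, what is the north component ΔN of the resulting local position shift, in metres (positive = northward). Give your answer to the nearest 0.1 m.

The local north axis is (−sin φ cos λ, −sin φ sin λ, cos φ), giving ΔN = -268.537 − 216.665 + 174.060 = -311.14 m.

ΔN = -311.1 m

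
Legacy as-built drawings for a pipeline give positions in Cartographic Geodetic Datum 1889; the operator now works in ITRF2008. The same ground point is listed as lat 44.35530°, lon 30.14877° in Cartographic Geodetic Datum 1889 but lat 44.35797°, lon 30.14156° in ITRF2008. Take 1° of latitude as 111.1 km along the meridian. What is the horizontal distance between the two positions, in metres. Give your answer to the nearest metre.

645 m

Δφ = 44.35797° − 44.35530° = +0.00267°; Δλ = 30.14156° − 30.14877° = -0.00721°.
ΔN = Δφ × 111100 = 296.6 m; ΔE = Δλ × 111100 × cos(44.35530°) = -0.00721 × 111100 × 0.715018 = -572.8 m.
Distance = √(ΔE² + ΔN²) = √((-572.8)² + 296.6²) = 645.0 m.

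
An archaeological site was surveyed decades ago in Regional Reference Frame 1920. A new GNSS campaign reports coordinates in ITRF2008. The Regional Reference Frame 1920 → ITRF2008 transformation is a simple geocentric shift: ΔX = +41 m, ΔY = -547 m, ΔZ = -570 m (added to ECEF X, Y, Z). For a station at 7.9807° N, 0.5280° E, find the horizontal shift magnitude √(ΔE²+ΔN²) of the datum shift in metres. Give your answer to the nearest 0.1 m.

At φ = 7.9807°, λ = 0.5280°: sin φ = 0.138840, cos φ = 0.990315, sin λ = 0.009215, cos λ = 0.999958.
ΔE = −sin λ·ΔX + cos λ·ΔY = −(0.009215)·(41) + (0.999958)·(-547) = -547.35 m.
ΔN = −sin φ cos λ·ΔX − sin φ sin λ·ΔY + cos φ·ΔZ = −(0.138840)(0.999958)(41) − (0.138840)(0.009215)(-547) + (0.990315)(-570) = -569.47 m.
Horizontal magnitude = √(ΔE² + ΔN²) = √((-547.35)² + (-569.47)²) = 789.87 m.

789.9 m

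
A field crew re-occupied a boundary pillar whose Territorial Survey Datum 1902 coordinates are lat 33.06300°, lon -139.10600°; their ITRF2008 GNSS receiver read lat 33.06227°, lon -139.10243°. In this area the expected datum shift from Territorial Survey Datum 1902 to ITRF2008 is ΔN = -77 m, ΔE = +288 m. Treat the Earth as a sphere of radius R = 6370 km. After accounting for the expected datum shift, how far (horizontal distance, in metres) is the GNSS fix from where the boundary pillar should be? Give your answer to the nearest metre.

Observed coordinate differences: Δφ = -0.00073°, Δλ = +0.00357°.
Converting to metres (1° lat = 111177 m, cos φ = 0.838071): observed ΔN = -81.2 m, observed ΔE = 332.6 m.
Subtracting the expected shift leaves a residual of -81.2 − (-77) = -4.2 m north and 332.6 − (288) = 44.6 m east.
Residual distance = √((-4.2)² + 44.6²) = 44.8 m.

45 m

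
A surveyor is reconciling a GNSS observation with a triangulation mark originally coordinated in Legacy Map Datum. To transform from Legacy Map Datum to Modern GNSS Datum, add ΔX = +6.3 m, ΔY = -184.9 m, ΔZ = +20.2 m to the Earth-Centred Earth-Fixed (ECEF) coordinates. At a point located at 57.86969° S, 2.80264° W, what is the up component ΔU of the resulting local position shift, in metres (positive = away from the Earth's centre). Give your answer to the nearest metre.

The local up (radial) axis is (cos φ cos λ, cos φ sin λ, sin φ), giving ΔU = 3.347 + 4.808 − 17.106 = -8.95 m.

ΔU = -9 m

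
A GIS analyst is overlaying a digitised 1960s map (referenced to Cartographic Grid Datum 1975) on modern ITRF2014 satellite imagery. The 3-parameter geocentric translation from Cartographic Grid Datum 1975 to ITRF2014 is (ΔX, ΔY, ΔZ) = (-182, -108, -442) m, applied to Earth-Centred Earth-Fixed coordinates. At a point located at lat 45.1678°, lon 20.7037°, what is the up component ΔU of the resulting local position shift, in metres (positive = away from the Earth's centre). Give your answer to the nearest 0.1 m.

At φ = 45.1678°, λ = 20.7037°: sin φ = 0.709175, cos φ = 0.705033, sin λ = 0.353535, cos λ = 0.935421.
ΔU = cos φ cos λ·ΔX + cos φ sin λ·ΔY + sin φ·ΔZ = (0.705033)(0.935421)(-182) + (0.705033)(0.353535)(-108) + (0.709175)(-442) = -460.40 m.

ΔU = -460.4 m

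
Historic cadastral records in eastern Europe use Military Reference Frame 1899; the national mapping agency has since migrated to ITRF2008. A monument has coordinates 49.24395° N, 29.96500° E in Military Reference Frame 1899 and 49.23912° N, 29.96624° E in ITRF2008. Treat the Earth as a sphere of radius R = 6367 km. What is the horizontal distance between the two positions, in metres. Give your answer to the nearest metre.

Δφ = 49.23912° − 49.24395° = -0.00483°; Δλ = 29.96624° − 29.96500° = +0.00124°.
1° along a meridian = πR/180 = 111125 m.
ΔN = Δφ × 111125 = -536.7 m; ΔE = Δλ × 111125 × cos(49.24395°) = +0.00124 × 111125 × 0.652840 = 90.0 m.
Distance = √(ΔE² + ΔN²) = √(90.0² + (-536.7)²) = 544.2 m.

544 m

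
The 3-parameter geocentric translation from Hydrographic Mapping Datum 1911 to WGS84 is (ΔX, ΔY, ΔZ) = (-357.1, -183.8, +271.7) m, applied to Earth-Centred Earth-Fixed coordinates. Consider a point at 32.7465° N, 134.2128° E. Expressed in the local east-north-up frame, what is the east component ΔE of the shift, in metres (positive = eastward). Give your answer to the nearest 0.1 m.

The local east axis at (φ, λ) is (−sin λ, cos λ, 0), so ΔE = −sin(134.2128°)·(-357.1) + cos(134.2128°)·(-183.8) = 384.12 m.

ΔE = 384.1 m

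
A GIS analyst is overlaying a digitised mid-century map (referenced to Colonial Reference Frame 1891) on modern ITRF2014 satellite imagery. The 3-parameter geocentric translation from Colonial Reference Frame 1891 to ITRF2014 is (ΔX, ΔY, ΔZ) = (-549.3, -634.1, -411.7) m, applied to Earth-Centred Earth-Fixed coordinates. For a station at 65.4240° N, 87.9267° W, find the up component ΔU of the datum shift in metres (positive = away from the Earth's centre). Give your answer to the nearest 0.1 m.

At φ = 65.4240°, λ = -87.9267°: sin φ = 0.909410, cos φ = 0.415900, sin λ = -0.999345, cos λ = 0.036178.
ΔU = cos φ cos λ·ΔX + cos φ sin λ·ΔY + sin φ·ΔZ = (0.415900)(0.036178)(-549.3) + (0.415900)(-0.999345)(-634.1) + (0.909410)(-411.7) = -119.12 m.

ΔU = -119.1 m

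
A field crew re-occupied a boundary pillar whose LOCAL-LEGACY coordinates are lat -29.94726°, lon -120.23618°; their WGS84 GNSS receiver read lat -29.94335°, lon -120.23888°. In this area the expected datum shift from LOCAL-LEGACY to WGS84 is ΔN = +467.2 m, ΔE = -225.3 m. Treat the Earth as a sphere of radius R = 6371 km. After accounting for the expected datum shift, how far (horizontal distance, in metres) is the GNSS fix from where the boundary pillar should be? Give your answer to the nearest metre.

48 m

Observed coordinate differences: Δφ = +0.00391°, Δλ = -0.00270°.
Converting to metres (1° lat = 111195 m, cos φ = 0.866485): observed ΔN = 434.8 m, observed ΔE = -260.1 m.
Subtracting the expected shift leaves a residual of 434.8 − (467.2) = -32.4 m north and -260.1 − (-225.3) = -34.8 m east.
Residual distance = √((-32.4)² + (-34.8)²) = 47.6 m.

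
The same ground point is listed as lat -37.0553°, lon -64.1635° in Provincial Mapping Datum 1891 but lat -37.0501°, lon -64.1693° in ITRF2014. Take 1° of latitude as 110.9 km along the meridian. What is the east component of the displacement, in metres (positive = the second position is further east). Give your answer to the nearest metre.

ΔE = -513 m

Δφ = -37.0501° − -37.0553° = +0.0052°; Δλ = -64.1693° − -64.1635° = -0.0058°.
ΔN = Δφ × 110900 = 576.7 m; ΔE = Δλ × 110900 × cos(-37.0553°) = -0.0058 × 110900 × 0.798054 = -513.3 m.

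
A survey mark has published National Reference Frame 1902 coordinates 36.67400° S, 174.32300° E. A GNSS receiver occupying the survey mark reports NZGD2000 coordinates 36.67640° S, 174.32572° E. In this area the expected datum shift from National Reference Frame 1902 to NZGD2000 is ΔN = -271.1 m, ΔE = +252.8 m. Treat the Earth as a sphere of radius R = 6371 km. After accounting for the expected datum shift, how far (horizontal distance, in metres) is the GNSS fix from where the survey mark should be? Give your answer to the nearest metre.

11 m

Observed coordinate differences: Δφ = -0.00240°, Δλ = +0.00272°.
Converting to metres (1° lat = 111195 m, cos φ = 0.802047): observed ΔN = -266.9 m, observed ΔE = 242.6 m.
Subtracting the expected shift leaves a residual of -266.9 − (-271.1) = 4.2 m north and 242.6 − (252.8) = -10.2 m east.
Residual distance = √(4.2² + (-10.2)²) = 11.1 m.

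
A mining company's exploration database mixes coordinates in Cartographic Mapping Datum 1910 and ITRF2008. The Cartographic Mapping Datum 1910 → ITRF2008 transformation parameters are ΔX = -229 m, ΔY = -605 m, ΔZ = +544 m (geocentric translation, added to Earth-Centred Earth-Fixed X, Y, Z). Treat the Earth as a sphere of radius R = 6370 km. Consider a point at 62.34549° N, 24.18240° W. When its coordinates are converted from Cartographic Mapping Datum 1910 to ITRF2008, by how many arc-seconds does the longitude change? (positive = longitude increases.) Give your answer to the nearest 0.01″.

Δλ = -45.05″

sin φ = 0.885762, cos φ = 0.464139, sin λ = -0.409643, cos λ = 0.912246.
East component: ΔE = −sin λ·ΔX + cos λ·ΔY = −(-0.409643)(-229) + (0.912246)(-605) = -645.72 m.
1° of latitude spans πR/180 = 111177 m; at latitude φ, 1° of longitude spans that × cos φ = 51601.8 m, so Δλ = -645.72 / 51601.8 × 3600 = -45.048″.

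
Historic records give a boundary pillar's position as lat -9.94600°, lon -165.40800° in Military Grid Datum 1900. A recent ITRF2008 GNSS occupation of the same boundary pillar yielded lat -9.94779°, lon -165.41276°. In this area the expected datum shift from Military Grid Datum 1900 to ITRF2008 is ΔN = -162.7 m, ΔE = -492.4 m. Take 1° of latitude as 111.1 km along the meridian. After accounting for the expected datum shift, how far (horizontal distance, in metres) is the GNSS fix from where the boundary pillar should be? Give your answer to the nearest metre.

Observed coordinate differences: Δφ = -0.00179°, Δλ = -0.00476°.
Converting to metres (1° lat = 111100 m, cos φ = 0.984971): observed ΔN = -198.9 m, observed ΔE = -520.9 m.
Subtracting the expected shift leaves a residual of -198.9 − (-162.7) = -36.2 m north and -520.9 − (-492.4) = -28.5 m east.
Residual distance = √((-36.2)² + (-28.5)²) = 46.0 m.

46 m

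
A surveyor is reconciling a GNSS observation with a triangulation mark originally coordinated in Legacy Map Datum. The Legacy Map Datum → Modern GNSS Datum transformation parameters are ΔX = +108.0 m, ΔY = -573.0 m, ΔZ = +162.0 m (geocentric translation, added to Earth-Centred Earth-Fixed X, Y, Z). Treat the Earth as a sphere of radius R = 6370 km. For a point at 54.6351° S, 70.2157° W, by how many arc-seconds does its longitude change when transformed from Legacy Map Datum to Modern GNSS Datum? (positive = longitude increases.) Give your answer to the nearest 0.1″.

sin φ = -0.815483, cos φ = 0.578782, sin λ = -0.940974, cos λ = 0.338480.
East component: ΔE = −sin λ·ΔX + cos λ·ΔY = −(-0.940974)(108.0) + (0.338480)(-573.0) = -92.32 m.
1° of latitude spans πR/180 = 111177 m; at latitude φ, 1° of longitude spans that × cos φ = 64347.5 m, so Δλ = -92.32 / 64347.5 × 3600 = -5.165″.

Δλ = -5.2″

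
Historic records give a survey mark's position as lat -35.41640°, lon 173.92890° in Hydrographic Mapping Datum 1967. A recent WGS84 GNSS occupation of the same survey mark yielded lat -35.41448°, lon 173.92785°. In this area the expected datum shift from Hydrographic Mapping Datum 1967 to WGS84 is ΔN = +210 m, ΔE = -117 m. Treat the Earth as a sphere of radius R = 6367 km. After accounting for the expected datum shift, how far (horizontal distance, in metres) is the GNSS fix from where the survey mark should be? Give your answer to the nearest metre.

22 m

Observed coordinate differences: Δφ = +0.00192°, Δλ = -0.00105°.
Converting to metres (1° lat = 111125 m, cos φ = 0.814962): observed ΔN = 213.4 m, observed ΔE = -95.1 m.
Subtracting the expected shift leaves a residual of 213.4 − (210) = 3.4 m north and -95.1 − (-117) = 21.9 m east.
Residual distance = √(3.4² + 21.9²) = 22.2 m.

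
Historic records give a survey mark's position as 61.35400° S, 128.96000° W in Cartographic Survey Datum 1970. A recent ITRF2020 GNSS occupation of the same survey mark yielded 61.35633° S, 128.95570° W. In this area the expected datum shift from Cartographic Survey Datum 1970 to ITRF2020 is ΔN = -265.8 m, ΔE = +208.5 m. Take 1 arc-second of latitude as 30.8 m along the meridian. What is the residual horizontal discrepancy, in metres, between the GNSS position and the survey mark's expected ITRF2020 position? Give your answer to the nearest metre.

Observed coordinate differences: Δφ = -0.00233°, Δλ = +0.00430°.
Converting to metres (1° lat = 110880 m, cos φ = 0.479397): observed ΔN = -258.4 m, observed ΔE = 228.6 m.
Subtracting the expected shift leaves a residual of -258.4 − (-265.8) = 7.4 m north and 228.6 − (208.5) = 20.1 m east.
Residual distance = √(7.4² + 20.1²) = 21.4 m.

21 m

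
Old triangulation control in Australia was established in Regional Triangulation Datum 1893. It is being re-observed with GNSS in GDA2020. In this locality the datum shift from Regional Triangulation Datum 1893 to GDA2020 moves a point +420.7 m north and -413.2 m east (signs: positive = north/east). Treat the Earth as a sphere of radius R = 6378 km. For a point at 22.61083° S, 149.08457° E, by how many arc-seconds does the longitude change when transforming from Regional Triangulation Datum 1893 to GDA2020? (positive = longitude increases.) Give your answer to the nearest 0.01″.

At latitude -22.61083°, cos φ = 0.923138.
One radian of longitude at latitude φ spans R cos φ, so Δλ = ΔE / (R cos φ) = -413.2 / (6378000 × 0.923138) = -7.0179e-05 rad = -14.476″.

Δλ = -14.48″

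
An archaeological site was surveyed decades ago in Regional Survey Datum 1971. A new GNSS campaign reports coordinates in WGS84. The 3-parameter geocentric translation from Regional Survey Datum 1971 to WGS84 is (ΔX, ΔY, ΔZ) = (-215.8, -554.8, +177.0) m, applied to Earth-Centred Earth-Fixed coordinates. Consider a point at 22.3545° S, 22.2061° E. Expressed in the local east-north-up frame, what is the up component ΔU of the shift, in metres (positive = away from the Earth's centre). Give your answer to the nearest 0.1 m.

ΔU = -446.0 m

The local up (radial) axis is (cos φ cos λ, cos φ sin λ, sin φ), giving ΔU = -184.779 − 193.923 − 67.319 = -446.02 m.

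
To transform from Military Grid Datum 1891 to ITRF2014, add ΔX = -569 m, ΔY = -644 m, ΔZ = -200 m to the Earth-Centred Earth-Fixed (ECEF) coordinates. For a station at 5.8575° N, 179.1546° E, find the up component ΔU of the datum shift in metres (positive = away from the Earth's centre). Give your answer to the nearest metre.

ΔU = 536 m

At φ = 5.8575°, λ = 179.1546°: sin φ = 0.102055, cos φ = 0.994779, sin λ = 0.014754, cos λ = -0.999891.
ΔU = cos φ cos λ·ΔX + cos φ sin λ·ΔY + sin φ·ΔZ = (0.994779)(-0.999891)(-569) + (0.994779)(0.014754)(-644) + (0.102055)(-200) = 536.10 m.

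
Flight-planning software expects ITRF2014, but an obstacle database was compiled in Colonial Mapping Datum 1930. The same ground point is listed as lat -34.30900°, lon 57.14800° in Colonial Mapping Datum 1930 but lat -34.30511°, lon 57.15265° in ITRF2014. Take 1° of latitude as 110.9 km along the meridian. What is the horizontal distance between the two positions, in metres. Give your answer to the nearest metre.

Δφ = -34.30511° − -34.30900° = +0.00389°; Δλ = 57.15265° − 57.14800° = +0.00465°.
ΔN = Δφ × 110900 = 431.4 m; ΔE = Δλ × 110900 × cos(-34.30900°) = +0.00465 × 110900 × 0.826010 = 426.0 m.
Distance = √(ΔE² + ΔN²) = √(426.0² + 431.4²) = 606.3 m.

606 m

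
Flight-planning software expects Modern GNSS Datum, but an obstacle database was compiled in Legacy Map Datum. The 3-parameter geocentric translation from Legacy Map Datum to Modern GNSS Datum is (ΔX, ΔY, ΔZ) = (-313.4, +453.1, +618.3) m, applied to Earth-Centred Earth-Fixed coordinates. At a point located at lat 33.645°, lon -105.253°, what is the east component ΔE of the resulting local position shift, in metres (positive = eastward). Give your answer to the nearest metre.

At φ = 33.645°, λ = -105.253°: sin φ = 0.554046, cos φ = 0.832486, sin λ = -0.964774, cos λ = -0.263082.
ΔE = −sin λ·ΔX + cos λ·ΔY = −(-0.964774)·(-313.4) + (-0.263082)·(453.1) = -421.56 m.

ΔE = -422 m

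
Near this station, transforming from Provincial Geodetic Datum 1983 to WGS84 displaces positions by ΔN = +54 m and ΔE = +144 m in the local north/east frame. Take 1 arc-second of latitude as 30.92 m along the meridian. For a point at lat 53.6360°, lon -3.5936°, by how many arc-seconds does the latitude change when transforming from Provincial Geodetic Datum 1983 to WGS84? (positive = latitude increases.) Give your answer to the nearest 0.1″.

1″ of latitude = 30.92 m, so Δφ = 54.0 / 30.92 = 1.746″.

Δφ = 1.7″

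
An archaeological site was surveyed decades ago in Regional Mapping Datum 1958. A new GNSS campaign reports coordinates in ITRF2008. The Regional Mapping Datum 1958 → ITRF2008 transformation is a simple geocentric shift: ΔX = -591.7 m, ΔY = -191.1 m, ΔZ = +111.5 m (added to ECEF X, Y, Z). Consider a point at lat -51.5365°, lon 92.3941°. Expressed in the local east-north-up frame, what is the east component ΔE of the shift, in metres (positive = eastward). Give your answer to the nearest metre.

The local east axis at (φ, λ) is (−sin λ, cos λ, 0), so ΔE = −sin(92.3941°)·(-591.7) + cos(92.3941°)·(-191.1) = 599.17 m.

ΔE = 599 m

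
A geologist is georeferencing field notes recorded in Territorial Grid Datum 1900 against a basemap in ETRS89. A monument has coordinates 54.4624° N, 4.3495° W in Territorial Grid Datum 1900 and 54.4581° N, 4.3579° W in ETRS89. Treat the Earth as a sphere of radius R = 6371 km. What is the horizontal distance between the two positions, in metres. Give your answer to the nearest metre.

Δφ = 54.4581° − 54.4624° = -0.0043°; Δλ = -4.3579° − -4.3495° = -0.0084°.
1° along a meridian = πR/180 = 111195 m.
ΔN = Δφ × 111195 = -478.1 m; ΔE = Δλ × 111195 × cos(54.4624°) = -0.0084 × 111195 × 0.581237 = -542.9 m.
Distance = √(ΔE² + ΔN²) = √((-542.9)² + (-478.1)²) = 723.4 m.

723 m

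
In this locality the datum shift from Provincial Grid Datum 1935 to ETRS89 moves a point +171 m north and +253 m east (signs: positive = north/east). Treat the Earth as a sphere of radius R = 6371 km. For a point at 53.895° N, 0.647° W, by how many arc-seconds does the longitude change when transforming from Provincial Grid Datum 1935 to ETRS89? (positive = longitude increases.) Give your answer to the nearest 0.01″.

Δλ = 13.90″

At latitude 53.895°, cos φ = 0.589267.
One radian of longitude at latitude φ spans R cos φ, so Δλ = ΔE / (R cos φ) = 253.0 / (6371000 × 0.589267) = 6.7391e-05 rad = 13.900″.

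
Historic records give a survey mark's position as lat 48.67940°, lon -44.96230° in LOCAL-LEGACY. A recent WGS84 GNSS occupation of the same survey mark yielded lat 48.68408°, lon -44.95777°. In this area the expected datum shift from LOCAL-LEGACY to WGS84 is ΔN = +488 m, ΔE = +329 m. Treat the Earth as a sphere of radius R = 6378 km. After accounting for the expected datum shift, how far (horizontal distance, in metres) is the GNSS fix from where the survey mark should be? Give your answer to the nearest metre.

33 m

Observed coordinate differences: Δφ = +0.00468°, Δλ = +0.00453°.
Converting to metres (1° lat = 111317 m, cos φ = 0.660272): observed ΔN = 521.0 m, observed ΔE = 333.0 m.
Subtracting the expected shift leaves a residual of 521.0 − (488) = 33.0 m north and 333.0 − (329) = 4.0 m east.
Residual distance = √(33.0² + 4.0²) = 33.2 m.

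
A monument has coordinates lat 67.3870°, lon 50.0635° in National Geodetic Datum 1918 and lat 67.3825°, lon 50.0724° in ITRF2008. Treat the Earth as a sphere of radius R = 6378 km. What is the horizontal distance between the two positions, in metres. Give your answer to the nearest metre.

629 m

Δφ = 67.3825° − 67.3870° = -0.0045°; Δλ = 50.0724° − 50.0635° = +0.0089°.
1° along a meridian = πR/180 = 111317 m.
ΔN = Δφ × 111317 = -500.9 m; ΔE = Δλ × 111317 × cos(67.3870°) = +0.0089 × 111317 × 0.384505 = 380.9 m.
Distance = √(ΔE² + ΔN²) = √(380.9² + (-500.9)²) = 629.3 m.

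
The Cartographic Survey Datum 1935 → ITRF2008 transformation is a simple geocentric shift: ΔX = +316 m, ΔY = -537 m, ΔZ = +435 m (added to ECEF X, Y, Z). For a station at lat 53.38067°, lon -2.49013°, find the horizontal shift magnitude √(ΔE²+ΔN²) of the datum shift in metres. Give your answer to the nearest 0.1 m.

The local east axis at (φ, λ) is (−sin λ, cos λ, 0), so ΔE = −sin(-2.49013°)·316 + cos(-2.49013°)·(-537) = -522.76 m.
The local north axis is (−sin φ cos λ, −sin φ sin λ, cos φ), giving ΔN = -253.387 − 18.726 + 259.476 = -12.64 m.
Horizontal magnitude = √(ΔE² + ΔN²) = √((-522.76)² + (-12.64)²) = 522.92 m.

522.9 m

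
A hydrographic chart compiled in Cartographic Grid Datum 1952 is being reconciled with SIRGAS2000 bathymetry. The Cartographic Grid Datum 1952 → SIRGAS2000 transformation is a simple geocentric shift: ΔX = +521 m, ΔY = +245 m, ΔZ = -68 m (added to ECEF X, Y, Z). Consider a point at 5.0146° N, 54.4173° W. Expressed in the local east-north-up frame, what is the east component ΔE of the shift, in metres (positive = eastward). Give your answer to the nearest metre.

ΔE = 566 m

At φ = 5.0146°, λ = -54.4173°: sin φ = 0.087410, cos φ = 0.996172, sin λ = -0.813276, cos λ = 0.581877.
ΔE = −sin λ·ΔX + cos λ·ΔY = −(-0.813276)·(521) + (0.581877)·(245) = 566.28 m.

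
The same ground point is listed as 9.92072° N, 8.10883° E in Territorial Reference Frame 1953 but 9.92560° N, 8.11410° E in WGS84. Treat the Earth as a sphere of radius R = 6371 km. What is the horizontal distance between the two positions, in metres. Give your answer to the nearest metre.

792 m

Δφ = 9.92560° − 9.92072° = +0.00488°; Δλ = 8.11410° − 8.10883° = +0.00527°.
1° along a meridian = πR/180 = 111195 m.
ΔN = Δφ × 111195 = 542.6 m; ΔE = Δλ × 111195 × cos(9.92072°) = +0.00527 × 111195 × 0.985047 = 577.2 m.
Distance = √(ΔE² + ΔN²) = √(577.2² + 542.6²) = 792.2 m.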